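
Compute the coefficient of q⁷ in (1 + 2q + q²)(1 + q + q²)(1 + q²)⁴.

30

(1 + 2q + q²) has coefficients 1,2,1 for degrees 0…2.
(1 + q + q²) has coefficients 1,1,1,0,0,0,0,0 for degrees 0…7.
Finally multiplying by (1 + q²)⁴, the product of all factors after the first has coefficients 1,1,5,4,10,6,10,4 for degrees 0…7.
[q⁷] = 1·4 + 2·10 + 1·6 = 30.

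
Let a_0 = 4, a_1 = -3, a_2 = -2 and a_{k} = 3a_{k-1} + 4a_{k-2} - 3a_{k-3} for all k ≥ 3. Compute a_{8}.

The ordinary generating function has denominator 1 - 3x - 4x^2 + 3x^3.
Iterating the recurrence: a_0,…,a_{8} = 4, -3, -2, -30, -89, -381, -1409, -5484, -20945.

-20945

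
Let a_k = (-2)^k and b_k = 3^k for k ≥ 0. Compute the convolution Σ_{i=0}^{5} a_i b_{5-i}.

133

The convolution is the x^5 coefficient of A(x)B(x).
Σ = 1·243 − 2·81 + 4·27 − 8·9 + 16·3 − 32·1 = 133.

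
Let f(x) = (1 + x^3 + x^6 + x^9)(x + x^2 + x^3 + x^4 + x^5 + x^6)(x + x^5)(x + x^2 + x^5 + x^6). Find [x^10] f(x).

10

(1 + x^3 + x^6 + x^9) has coefficients 1,0,0,1,0,0,1,0,0,1 for degrees 0…9.
(x + x^2 + x^3 + x^4 + x^5 + x^6) has coefficients 0,1,1,1,1,1,1,0,0,0,0 for degrees 0…10.
Multiplying by (x + x^5) gives running coefficients 0,0,1,1,1,1,2,2,1,1,1 for degrees 0…10.
Finally multiplying by (x + x^2 + x^5 + x^6), the product of all factors after the first has coefficients 0,0,0,1,2,2,2,4,6,5,4 for degrees 0…10.
[x^10] = 1·4 + 1·4 + 1·2 + 1·0 = 10.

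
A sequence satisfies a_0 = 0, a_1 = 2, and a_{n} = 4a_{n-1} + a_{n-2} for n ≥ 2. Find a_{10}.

The ordinary generating function has denominator 1 - 4y - y^2.
Iterating the recurrence: a_0,…,a_{10} = 0, 2, 8, 34, 144, 610, 2584, 10946, 46368, 196418, 832040.

832040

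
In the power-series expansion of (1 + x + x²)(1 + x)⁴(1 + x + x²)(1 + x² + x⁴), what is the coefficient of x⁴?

54

(1 + x + x²) has coefficients 1,1,1 for degrees 0…2.
(1 + x)⁴ has coefficients 1,4,6,4,1 for degrees 0…4.
Multiplying by (1 + x + x²) gives running coefficients 1,5,11,14,11 for degrees 0…4.
Finally multiplying by (1 + x² + x⁴), the product of all factors after the first has coefficients 1,5,12,19,23 for degrees 0…4.
[x⁴] = 1·23 + 1·19 + 1·12 = 54.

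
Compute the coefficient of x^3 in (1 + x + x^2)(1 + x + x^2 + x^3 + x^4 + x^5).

(1 + x + x^2) has coefficients 1,1,1 for degrees 0…2.
(1 + x + x^2 + x^3 + x^4 + x^5) has coefficients 1,1,1,1 for degrees 0…3.
[x^3] = 1·1 + 1·1 + 1·1 = 3.

3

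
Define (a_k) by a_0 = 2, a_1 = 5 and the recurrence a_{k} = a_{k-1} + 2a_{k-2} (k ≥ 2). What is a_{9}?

1195

The ordinary generating function has denominator 1 - t - 2t^2.
Iterating the recurrence: a_0,…,a_{9} = 2, 5, 9, 19, 37, 75, 149, 299, 597, 1195.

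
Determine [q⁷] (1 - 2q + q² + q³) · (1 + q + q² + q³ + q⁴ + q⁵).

(1 - 2q + q² + q³) has coefficients 1,-2,1,1 for degrees 0…3.
(1 + q + q² + q³ + q⁴ + q⁵) has coefficients 1,1,1,1,1,1,0,0 for degrees 0…7.
[q⁷] = 1·0 − 2·0 + 1·1 + 1·1 = 2.

2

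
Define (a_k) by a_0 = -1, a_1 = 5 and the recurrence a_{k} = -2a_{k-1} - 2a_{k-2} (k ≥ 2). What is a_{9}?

80

The ordinary generating function has denominator 1 + 2z + 2z^2.
Iterating the recurrence: a_0,…,a_{9} = -1, 5, -8, 6, 4, -20, 32, -24, -16, 80.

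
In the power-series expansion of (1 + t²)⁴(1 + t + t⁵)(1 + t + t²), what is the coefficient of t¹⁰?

(1 + t²)⁴ has coefficients 1,0,4,0,6,0,4,0,1 for degrees 0…8.
(1 + t + t⁵) has coefficients 1,1,0,0,0,1,0,0,0,0,0 for degrees 0…10.
Finally multiplying by (1 + t + t²), the product of all factors after the first has coefficients 1,2,2,1,0,1,1,1,0,0,0 for degrees 0…10.
[t¹⁰] = 1·0 + 4·0 + 6·1 + 4·0 + 1·2 = 8.

8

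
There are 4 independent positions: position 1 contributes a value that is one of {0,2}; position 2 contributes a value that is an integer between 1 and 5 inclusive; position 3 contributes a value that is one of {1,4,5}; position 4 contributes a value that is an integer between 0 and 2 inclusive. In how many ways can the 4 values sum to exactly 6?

9

The generating function for the choices is (1 + z^2)·(z + z^2 + z^3 + z^4 + z^5)·(z + z^4 + z^5)·(1 + z + z^2); the count is [z^6].
(1 + z^2) has coefficients 1,0,1 for degrees 0…2.
(z + z^2 + z^3 + z^4 + z^5) has coefficients 0,1,1,1,1,1,0 for degrees 0…6.
Multiplying by (z + z^4 + z^5) gives running coefficients 0,0,1,1,1,2,3 for degrees 0…6.
Finally multiplying by (1 + z + z^2), the product of all factors after the first has coefficients 0,0,1,2,3,4,6 for degrees 0…6.
[z^6] = 1·6 + 1·3 = 9.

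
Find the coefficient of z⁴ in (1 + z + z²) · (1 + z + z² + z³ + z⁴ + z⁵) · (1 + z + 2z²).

(1 + z + z²) has coefficients 1,1,1 for degrees 0…2.
(1 + z + z² + z³ + z⁴ + z⁵) has coefficients 1,1,1,1,1 for degrees 0…4.
Finally multiplying by (1 + z + 2z²), the product of all factors after the first has coefficients 1,2,4,4,4 for degrees 0…4.
[z⁴] = 1·4 + 1·4 + 1·4 = 12.

12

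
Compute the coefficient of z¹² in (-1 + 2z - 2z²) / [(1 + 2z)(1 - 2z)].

-6144

The denominator gives the recurrence a_n = 4a_(n−2) for n ≥ 3; the numerator fixes a_0 = -1, a_1 = 2, a_2 = -6.
Iterating: -1, 2, -6, 8, -24, 32, -96, 128, -384, 512, -1536, 2048, -6144, so a_12 = -6144.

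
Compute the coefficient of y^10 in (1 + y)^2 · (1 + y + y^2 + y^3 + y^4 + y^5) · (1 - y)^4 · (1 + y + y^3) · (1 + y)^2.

(1 + y)^2 has coefficients 1,2,1 for degrees 0…2.
(1 + y + y^2 + y^3 + y^4 + y^5) has coefficients 1,1,1,1,1,1,0,0,0,0,0 for degrees 0…10.
Multiplying by (1 - y)^4 gives running coefficients 1,-3,3,-1,0,0,-1,3,-3,1,0 for degrees 0…10.
Multiplying by (1 + y + y^3) gives running coefficients 1,-2,0,3,-4,3,-2,2,0,-3,4 for degrees 0…10.
Finally multiplying by (1 + y)^2, the product of all factors after the first has coefficients 1,0,-3,1,2,-2,0,1,2,-1,-2 for degrees 0…10.
[y^10] = 1·(-2) + 2·(-1) + 1·2 = -2.

-2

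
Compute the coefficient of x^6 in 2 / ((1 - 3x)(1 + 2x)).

926

Partial fractions give a closed form: a_n = (6/5)·3^n + (4/5)·(-2)^n.
At n = 6: a_6 = 926.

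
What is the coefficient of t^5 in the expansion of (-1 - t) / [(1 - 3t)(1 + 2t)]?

The denominator gives the recurrence a_n = a_(n−1) + 6a_(n−2) for n ≥ 3; the numerator fixes a_0 = -1, a_1 = -2, a_2 = -8.
Iterating: -1, -2, -8, -20, -68, -188, so a_5 = -188.

-188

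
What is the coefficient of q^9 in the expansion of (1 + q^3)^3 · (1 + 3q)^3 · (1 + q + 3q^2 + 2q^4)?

(1 + q^3)^3 has coefficients 1,0,0,3,0,0,3,0,0,1 for degrees 0…9.
(1 + 3q)^3 has coefficients 1,9,27,27,0,0,0,0,0,0 for degrees 0…9.
Finally multiplying by (1 + q + 3q^2 + 2q^4), the product of all factors after the first has coefficients 1,10,39,81,110,99,54,54,0,0 for degrees 0…9.
[q^9] = 1·0 + 3·54 + 3·81 + 1·1 = 406.

406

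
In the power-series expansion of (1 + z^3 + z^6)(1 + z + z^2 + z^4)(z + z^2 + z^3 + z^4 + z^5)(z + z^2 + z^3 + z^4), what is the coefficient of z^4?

6

(1 + z^3 + z^6) has coefficients 1,0,0,1,0 for degrees 0…4.
(1 + z + z^2 + z^4) has coefficients 1,1,1,0,1 for degrees 0…4.
Multiplying by (z + z^2 + z^3 + z^4 + z^5) gives running coefficients 0,1,2,3,3 for degrees 0…4.
Finally multiplying by (z + z^2 + z^3 + z^4), the product of all factors after the first has coefficients 0,0,1,3,6 for degrees 0…4.
[z^4] = 1·6 + 1·0 = 6.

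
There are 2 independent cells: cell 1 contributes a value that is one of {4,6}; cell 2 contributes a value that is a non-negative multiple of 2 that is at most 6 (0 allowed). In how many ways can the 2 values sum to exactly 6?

2

The generating function for the choices is (z⁴ + z⁶)·(1 + z² + z⁴ + z⁶); the count is [z⁶].
(z⁴ + z⁶) has coefficients 0,0,0,0,1,0,1 for degrees 0…6.
(1 + z² + z⁴ + z⁶) has coefficients 1,0,1,0,1,0,1 for degrees 0…6.
[z⁶] = 1·1 + 1·1 = 2.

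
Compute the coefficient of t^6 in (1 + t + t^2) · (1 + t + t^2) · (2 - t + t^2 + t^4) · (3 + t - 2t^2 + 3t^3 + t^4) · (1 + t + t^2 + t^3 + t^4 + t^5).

(1 + t + t^2) has coefficients 1,1,1 for degrees 0…2.
(1 + t + t^2) has coefficients 1,1,1,0,0,0,0 for degrees 0…6.
Multiplying by (2 - t + t^2 + t^4) gives running coefficients 2,1,2,0,2,1,1 for degrees 0…6.
Multiplying by (3 + t - 2t^2 + 3t^3 + t^4) gives running coefficients 6,5,3,6,7,12,2 for degrees 0…6.
Finally multiplying by (1 + t + t^2 + t^3 + t^4 + t^5), the product of all factors after the first has coefficients 6,11,14,20,27,39,35 for degrees 0…6.
[t^6] = 1·35 + 1·39 + 1·27 = 101.

101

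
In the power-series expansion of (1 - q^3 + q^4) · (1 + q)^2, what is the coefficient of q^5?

1

(1 - q^3 + q^4) has coefficients 1,0,0,-1,1 for degrees 0…4.
(1 + q)^2 has coefficients 1,2,1,0,0,0 for degrees 0…5.
[q^5] = 1·0 − 1·1 + 1·2 = 1.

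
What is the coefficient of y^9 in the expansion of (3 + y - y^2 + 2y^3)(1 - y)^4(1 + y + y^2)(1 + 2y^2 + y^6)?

24

(3 + y - y^2 + 2y^3) has coefficients 3,1,-1,2 for degrees 0…3.
(1 - y)^4 has coefficients 1,-4,6,-4,1,0,0,0,0,0 for degrees 0…9.
Multiplying by (1 + y + y^2) gives running coefficients 1,-3,3,-2,3,-3,1,0,0,0 for degrees 0…9.
Finally multiplying by (1 + 2y^2 + y^6), the product of all factors after the first has coefficients 1,-3,5,-8,9,-7,8,-9,5,-2 for degrees 0…9.
[y^9] = 3·(-2) + 1·5 − 1·(-9) + 2·8 = 24.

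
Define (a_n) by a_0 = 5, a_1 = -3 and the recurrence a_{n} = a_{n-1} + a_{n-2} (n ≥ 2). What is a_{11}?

8

The ordinary generating function has denominator 1 - y - y^2.
Iterating the recurrence: a_0,…,a_{11} = 5, -3, 2, -1, 1, 0, 1, 1, 2, 3, 5, 8.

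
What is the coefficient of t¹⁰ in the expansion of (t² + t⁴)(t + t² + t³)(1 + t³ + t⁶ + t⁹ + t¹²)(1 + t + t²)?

(t² + t⁴) has coefficients 0,0,1,0,1 for degrees 0…4.
(t + t² + t³) has coefficients 0,1,1,1,0,0,0,0,0,0,0 for degrees 0…10.
Multiplying by (1 + t³ + t⁶ + t⁹ + t¹²) gives running coefficients 0,1,1,1,1,1,1,1,1,1,1 for degrees 0…10.
Finally multiplying by (1 + t + t²), the product of all factors after the first has coefficients 0,1,2,3,3,3,3,3,3,3,3 for degrees 0…10.
[t¹⁰] = 1·3 + 1·3 = 6.

6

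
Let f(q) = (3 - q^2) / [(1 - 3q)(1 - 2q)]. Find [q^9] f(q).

The denominator gives the recurrence a_n = 5a_(n−1) − 6a_(n−2) for n ≥ 3; the numerator fixes a_0 = 3, a_1 = 15, a_2 = 56.
Iterating: 3, 15, 56, 190, 614, 1930, 5966, 18250, 55454, 167770, so a_9 = 167770.

167770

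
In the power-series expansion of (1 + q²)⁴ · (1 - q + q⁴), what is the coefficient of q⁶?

(1 + q²)⁴ has coefficients 1,0,4,0,6,0,4 for degrees 0…6.
(1 - q + q⁴) has coefficients 1,-1,0,0,1,0,0 for degrees 0…6.
[q⁶] = 1·0 + 4·1 + 6·0 + 4·1 = 8.

8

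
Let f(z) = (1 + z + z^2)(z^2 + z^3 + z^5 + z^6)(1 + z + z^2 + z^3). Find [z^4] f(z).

(1 + z + z^2) has coefficients 1,1,1 for degrees 0…2.
(z^2 + z^3 + z^5 + z^6) has coefficients 0,0,1,1,0 for degrees 0…4.
Finally multiplying by (1 + z + z^2 + z^3), the product of all factors after the first has coefficients 0,0,1,2,2 for degrees 0…4.
[z^4] = 1·2 + 1·2 + 1·1 = 5.

5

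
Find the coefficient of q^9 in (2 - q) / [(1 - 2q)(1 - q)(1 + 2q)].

341

Partial fractions give a closed form: a_n = (3/2)·2^n + (-1/3)·1^n + (5/6)·(-2)^n.
At n = 9: a_9 = 341.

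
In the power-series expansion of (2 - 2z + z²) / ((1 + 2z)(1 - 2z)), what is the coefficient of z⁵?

-32

The denominator gives the recurrence a_n = 4a_(n−2) for n ≥ 3; the numerator fixes a_0 = 2, a_1 = -2, a_2 = 9.
Iterating: 2, -2, 9, -8, 36, -32, so a_5 = -32.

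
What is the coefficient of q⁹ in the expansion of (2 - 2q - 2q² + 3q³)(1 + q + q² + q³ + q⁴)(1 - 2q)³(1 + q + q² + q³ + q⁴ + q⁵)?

(2 - 2q - 2q² + 3q³) has coefficients 2,-2,-2,3 for degrees 0…3.
(1 + q + q² + q³ + q⁴) has coefficients 1,1,1,1,1,0,0,0,0,0 for degrees 0…9.
Multiplying by (1 - 2q)³ gives running coefficients 1,-5,7,-1,-1,-2,4,-8,0,0 for degrees 0…9.
Finally multiplying by (1 + q + q² + q³ + q⁴ + q⁵), the product of all factors after the first has coefficients 1,-4,3,2,1,-1,2,-1,-8,-7 for degrees 0…9.
[q⁹] = 2·(-7) − 2·(-8) − 2·(-1) + 3·2 = 10.

10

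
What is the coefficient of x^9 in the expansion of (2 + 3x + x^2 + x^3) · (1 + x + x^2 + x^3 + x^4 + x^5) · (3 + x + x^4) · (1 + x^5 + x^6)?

65

(2 + 3x + x^2 + x^3) has coefficients 2,3,1,1 for degrees 0…3.
(1 + x + x^2 + x^3 + x^4 + x^5) has coefficients 1,1,1,1,1,1,0,0,0,0 for degrees 0…9.
Multiplying by (3 + x + x^4) gives running coefficients 3,4,4,4,5,5,2,1,1,1 for degrees 0…9.
Finally multiplying by (1 + x^5 + x^6), the product of all factors after the first has coefficients 3,4,4,4,5,8,9,9,9,10 for degrees 0…9.
[x^9] = 2·10 + 3·9 + 1·9 + 1·9 = 65.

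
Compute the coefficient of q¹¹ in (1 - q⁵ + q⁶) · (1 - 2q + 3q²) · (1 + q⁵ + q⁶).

2

(1 - q⁵ + q⁶) has coefficients 1,0,0,0,0,-1,1 for degrees 0…6.
(1 - 2q + 3q²) has coefficients 1,-2,3,0,0,0,0,0,0,0,0,0 for degrees 0…11.
Finally multiplying by (1 + q⁵ + q⁶), the product of all factors after the first has coefficients 1,-2,3,0,0,1,-1,1,3,0,0,0 for degrees 0…11.
[q¹¹] = 1·0 − 1·(-1) + 1·1 = 2.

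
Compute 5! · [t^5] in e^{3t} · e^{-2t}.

1

The EGF product rule gives c_5 = Σ_{k_1+k_2=5} C(5; k_1,k_2) · ∏ g_i(k_i), where e^{3t} gives (3)^k; e^{-2t} gives (-2)^k.
g_1(k) for k = 0…5: 1, 3, 9, 27, 81, 243.
g_2(k) for k = 0…5: 1, -2, 4, -8, 16, -32.
c_5 = Σ_k C(5,k)·g_1(k)·g_2(5−k) = 1·1·(-32) + 5·3·16 + 10·9·(-8) + 10·27·4 + 5·81·(-2) + 1·243·1 = −32 + 240 − 720 + 1080 − 810 + 243 = 1.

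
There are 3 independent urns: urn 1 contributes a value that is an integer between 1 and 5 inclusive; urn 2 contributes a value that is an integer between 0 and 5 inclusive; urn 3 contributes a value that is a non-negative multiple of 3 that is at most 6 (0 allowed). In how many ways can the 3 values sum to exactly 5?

7

The generating function for the choices is (y + y^2 + y^3 + y^4 + y^5)·(1 + y + y^2 + y^3 + y^4 + y^5)·(1 + y^3 + y^6); the count is [y^5].
(y + y^2 + y^3 + y^4 + y^5) has coefficients 0,1,1,1,1,1 for degrees 0…5.
(1 + y + y^2 + y^3 + y^4 + y^5) has coefficients 1,1,1,1,1,1 for degrees 0…5.
Finally multiplying by (1 + y^3 + y^6), the product of all factors after the first has coefficients 1,1,1,2,2,2 for degrees 0…5.
[y^5] = 1·2 + 1·2 + 1·1 + 1·1 + 1·1 = 7.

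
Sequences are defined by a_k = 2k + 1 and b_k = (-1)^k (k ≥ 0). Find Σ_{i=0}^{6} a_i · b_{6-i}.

7

The convolution is the x^6 coefficient of A(x)B(x).
Σ = 1·1 + 3·(-1) + 5·1 + 7·(-1) + 9·1 + 11·(-1) + 13·1 = 7.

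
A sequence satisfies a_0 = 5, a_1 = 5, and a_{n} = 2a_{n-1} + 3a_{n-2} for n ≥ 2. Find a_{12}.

1328605

The ordinary generating function has denominator 1 - 2z - 3z^2.
Iterating the recurrence: a_0,…,a_{12} = 5, 5, 25, 65, 205, 605, 1825, 5465, 16405, 49205, 147625, 442865, 1328605.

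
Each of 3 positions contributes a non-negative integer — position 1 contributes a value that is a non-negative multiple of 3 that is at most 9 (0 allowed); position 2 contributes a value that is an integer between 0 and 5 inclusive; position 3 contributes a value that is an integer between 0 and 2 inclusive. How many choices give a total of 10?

The generating function for the choices is (1 + x³ + x⁶ + x⁹)·(1 + x + x² + x³ + x⁴ + x⁵)·(1 + x + x²); the count is [x¹⁰].
(1 + x³ + x⁶ + x⁹) has coefficients 1,0,0,1,0,0,1,0,0,1 for degrees 0…9.
(1 + x + x² + x³ + x⁴ + x⁵) has coefficients 1,1,1,1,1,1,0,0,0,0,0 for degrees 0…10.
Finally multiplying by (1 + x + x²), the product of all factors after the first has coefficients 1,2,3,3,3,3,2,1,0,0,0 for degrees 0…10.
[x¹⁰] = 1·0 + 1·1 + 1·3 + 1·2 = 6.

6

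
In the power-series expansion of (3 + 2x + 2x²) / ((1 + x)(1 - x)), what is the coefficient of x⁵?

The denominator gives the recurrence a_n = a_(n−2) for n ≥ 3; the numerator fixes a_0 = 3, a_1 = 2, a_2 = 5.
Iterating: 3, 2, 5, 2, 5, 2, so a_5 = 2.

2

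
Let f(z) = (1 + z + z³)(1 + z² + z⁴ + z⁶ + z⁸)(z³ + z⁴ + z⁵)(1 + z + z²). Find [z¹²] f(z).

14

(1 + z + z³) has coefficients 1,1,0,1 for degrees 0…3.
(1 + z² + z⁴ + z⁶ + z⁸) has coefficients 1,0,1,0,1,0,1,0,1,0,0,0,0 for degrees 0…12.
Multiplying by (z³ + z⁴ + z⁵) gives running coefficients 0,0,0,1,1,2,1,2,1,2,1,2,1 for degrees 0…12.
Finally multiplying by (1 + z + z²), the product of all factors after the first has coefficients 0,0,0,1,2,4,4,5,4,5,4,5,4 for degrees 0…12.
[z¹²] = 1·4 + 1·5 + 1·5 = 14.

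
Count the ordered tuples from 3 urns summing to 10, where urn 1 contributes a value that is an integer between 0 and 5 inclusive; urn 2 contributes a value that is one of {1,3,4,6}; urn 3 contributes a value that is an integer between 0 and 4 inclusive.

13

The generating function for the choices is (1 + x + x^2 + x^3 + x^4 + x^5)·(x + x^3 + x^4 + x^6)·(1 + x + x^2 + x^3 + x^4); the count is [x^10].
(1 + x + x^2 + x^3 + x^4 + x^5) has coefficients 1,1,1,1,1,1 for degrees 0…5.
(x + x^3 + x^4 + x^6) has coefficients 0,1,0,1,1,0,1,0,0,0,0 for degrees 0…10.
Finally multiplying by (1 + x + x^2 + x^3 + x^4), the product of all factors after the first has coefficients 0,1,1,2,3,3,3,3,2,1,1 for degrees 0…10.
[x^10] = 1·1 + 1·1 + 1·2 + 1·3 + 1·3 + 1·3 = 13.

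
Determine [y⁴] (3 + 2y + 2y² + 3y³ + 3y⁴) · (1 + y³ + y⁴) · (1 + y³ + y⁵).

(3 + 2y + 2y² + 3y³ + 3y⁴) has coefficients 3,2,2,3,3 for degrees 0…4.
(1 + y³ + y⁴) has coefficients 1,0,0,1,1 for degrees 0…4.
Finally multiplying by (1 + y³ + y⁵), the product of all factors after the first has coefficients 1,0,0,2,1 for degrees 0…4.
[y⁴] = 3·1 + 2·2 + 2·0 + 3·0 + 3·1 = 10.

10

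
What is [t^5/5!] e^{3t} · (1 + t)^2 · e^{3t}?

The EGF product rule gives c_5 = Σ_{k_1+k_2+k_3=5} C(5; k_1,k_2,k_3) · ∏ g_i(k_i), where e^{3t} gives (3)^k; (1+t)^2 gives the falling factorial (2)_k; e^{3t} gives (3)^k.
g_1(k) for k = 0…5: 1, 3, 9, 27, 81, 243.
g_2(k) for k = 0…5: 1, 2, 2, 0, 0, 0.
g_3(k) for k = 0…5: 1, 3, 9, 27, 81, 243.
First combine the last two factors: h(k) = Σ_j C(k,j)·g_2(j)·g_3(k−j) for k = 0…5: 1, 5, 23, 99, 405, 1593.
c_5 = Σ_k C(5,k)·g_1(k)·h(5−k) = 1·1·1593 + 5·3·405 + 10·9·99 + 10·27·23 + 5·81·5 + 1·243·1 = 1593 + 6075 + 8910 + 6210 + 2025 + 243 = 25056.

25056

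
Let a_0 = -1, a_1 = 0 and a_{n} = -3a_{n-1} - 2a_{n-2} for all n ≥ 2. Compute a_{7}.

-126

The ordinary generating function has denominator 1 + 3z + 2z^2.
Iterating the recurrence: a_0,…,a_{7} = -1, 0, 2, -6, 14, -30, 62, -126.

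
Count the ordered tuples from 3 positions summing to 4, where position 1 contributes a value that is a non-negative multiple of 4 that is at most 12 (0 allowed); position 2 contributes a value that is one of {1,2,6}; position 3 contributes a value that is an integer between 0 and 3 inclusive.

The generating function for the choices is (1 + q^4 + q^8 + q^12)·(q + q^2 + q^6)·(1 + q + q^2 + q^3); the count is [q^4].
(1 + q^4 + q^8 + q^12) has coefficients 1,0,0,0,1 for degrees 0…4.
(q + q^2 + q^6) has coefficients 0,1,1,0,0 for degrees 0…4.
Finally multiplying by (1 + q + q^2 + q^3), the product of all factors after the first has coefficients 0,1,2,2,2 for degrees 0…4.
[q^4] = 1·2 + 1·0 = 2.

2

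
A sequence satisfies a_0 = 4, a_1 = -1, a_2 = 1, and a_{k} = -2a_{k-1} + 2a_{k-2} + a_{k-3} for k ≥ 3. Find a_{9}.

-64

The ordinary generating function has denominator 1 + 2x - 2x^2 - x^3.
Iterating the recurrence: a_0,…,a_{9} = 4, -1, 1, 0, 1, -1, 4, -9, 25, -64.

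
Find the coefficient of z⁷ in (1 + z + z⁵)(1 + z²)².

2

(1 + z + z⁵) has coefficients 1,1,0,0,0,1 for degrees 0…5.
(1 + z²)² has coefficients 1,0,2,0,1,0,0,0 for degrees 0…7.
[z⁷] = 1·0 + 1·0 + 1·2 = 2.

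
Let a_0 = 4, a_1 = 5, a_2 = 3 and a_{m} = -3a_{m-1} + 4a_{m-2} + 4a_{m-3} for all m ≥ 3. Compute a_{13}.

The ordinary generating function has denominator 1 + 3x - 4x^2 - 4x^3.
Iterating the recurrence: a_0,…,a_{13} = 4, 5, 3, 27, -49, 267, -889, 3539, -13105, 49915, -188009, 711267, -2686177, 10151563.

10151563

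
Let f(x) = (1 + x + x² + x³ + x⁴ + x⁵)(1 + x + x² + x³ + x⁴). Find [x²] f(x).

(1 + x + x² + x³ + x⁴ + x⁵) has coefficients 1,1,1 for degrees 0…2.
(1 + x + x² + x³ + x⁴) has coefficients 1,1,1 for degrees 0…2.
[x²] = 1·1 + 1·1 + 1·1 = 3.

3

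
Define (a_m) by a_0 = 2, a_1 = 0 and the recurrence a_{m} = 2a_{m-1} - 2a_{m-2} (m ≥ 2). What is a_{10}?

-64

The ordinary generating function has denominator 1 - 2x + 2x^2.
Iterating the recurrence: a_0,…,a_{10} = 2, 0, -4, -8, -8, 0, 16, 32, 32, 0, -64.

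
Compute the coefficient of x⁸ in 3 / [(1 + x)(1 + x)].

27

The denominator gives the recurrence a_n = −2a_(n−1) − a_(n−2) for n ≥ 2; the numerator fixes a_0 = 3, a_1 = -6.
Iterating: 3, -6, 9, -12, 15, -18, 21, -24, 27, so a_8 = 27.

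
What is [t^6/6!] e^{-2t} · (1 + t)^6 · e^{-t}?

-9

The EGF product rule gives c_6 = Σ_{k_1+k_2+k_3=6} C(6; k_1,k_2,k_3) · ∏ g_i(k_i), where e^{-2t} gives (-2)^k; (1+t)^6 gives the falling factorial (6)_k; e^{-t} gives (-1)^k.
g_1(k) for k = 0…6: 1, -2, 4, -8, 16, -32, 64.
g_2(k) for k = 0…6: 1, 6, 30, 120, 360, 720, 720.
g_3(k) for k = 0…6: 1, -1, 1, -1, 1, -1, 1.
First combine the last two factors: h(k) = Σ_j C(k,j)·g_2(j)·g_3(k−j) for k = 0…6: 1, 5, 19, 47, 37, -151, -185.
c_6 = Σ_k C(6,k)·g_1(k)·h(6−k) = 1·1·(-185) + 6·(-2)·(-151) + 15·4·37 + 20·(-8)·47 + 15·16·19 + 6·(-32)·5 + 1·64·1 = −185 + 1812 + 2220 − 7520 + 4560 − 960 + 64 = -9.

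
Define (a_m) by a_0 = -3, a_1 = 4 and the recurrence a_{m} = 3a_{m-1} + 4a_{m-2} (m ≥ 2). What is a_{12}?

The ordinary generating function has denominator 1 - 3x - 4x^2.
Iterating the recurrence: a_0,…,a_{12} = -3, 4, 0, 16, 48, 208, 816, 3280, 13104, 52432, 209712, 838864, 3355440.

3355440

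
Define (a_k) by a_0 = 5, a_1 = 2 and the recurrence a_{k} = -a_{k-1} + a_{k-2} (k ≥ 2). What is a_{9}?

-37

The ordinary generating function has denominator 1 + x - x^2.
Iterating the recurrence: a_0,…,a_{9} = 5, 2, 3, -1, 4, -5, 9, -14, 23, -37.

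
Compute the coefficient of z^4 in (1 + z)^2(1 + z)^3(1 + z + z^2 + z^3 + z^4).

31

(1 + z)^2 has coefficients 1,2,1 for degrees 0…2.
(1 + z)^3 has coefficients 1,3,3,1,0 for degrees 0…4.
Finally multiplying by (1 + z + z^2 + z^3 + z^4), the product of all factors after the first has coefficients 1,4,7,8,8 for degrees 0…4.
[z^4] = 1·8 + 2·8 + 1·7 = 31.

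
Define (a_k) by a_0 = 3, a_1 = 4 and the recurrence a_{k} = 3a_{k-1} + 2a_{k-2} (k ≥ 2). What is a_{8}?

35694

The ordinary generating function has denominator 1 - 3z - 2z^2.
Iterating the recurrence: a_0,…,a_{8} = 3, 4, 18, 62, 222, 790, 2814, 10022, 35694.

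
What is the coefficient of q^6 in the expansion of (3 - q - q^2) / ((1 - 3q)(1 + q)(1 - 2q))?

The denominator gives the recurrence a_n = 4a_(n−1) − a_(n−2) − 6a_(n−3) for n ≥ 3; the numerator fixes a_0 = 3, a_1 = 11, a_2 = 40.
Iterating: 3, 11, 40, 131, 418, 1301, 4000, so a_6 = 4000.

4000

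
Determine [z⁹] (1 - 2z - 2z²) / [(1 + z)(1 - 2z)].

-171

The denominator gives the recurrence a_n = a_(n−1) + 2a_(n−2) for n ≥ 3; the numerator fixes a_0 = 1, a_1 = -1, a_2 = -1.
Iterating: 1, -1, -1, -3, -5, -11, -21, -43, -85, -171, so a_9 = -171.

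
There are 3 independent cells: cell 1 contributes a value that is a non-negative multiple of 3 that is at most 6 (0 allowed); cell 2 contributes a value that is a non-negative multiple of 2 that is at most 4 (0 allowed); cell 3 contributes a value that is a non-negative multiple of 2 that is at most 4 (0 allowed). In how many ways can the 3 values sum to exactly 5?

2

The generating function for the choices is (1 + x^3 + x^6)·(1 + x^2 + x^4)·(1 + x^2 + x^4); the count is [x^5].
(1 + x^3 + x^6) has coefficients 1,0,0,1,0,0 for degrees 0…5.
(1 + x^2 + x^4) has coefficients 1,0,1,0,1,0 for degrees 0…5.
Finally multiplying by (1 + x^2 + x^4), the product of all factors after the first has coefficients 1,0,2,0,3,0 for degrees 0…5.
[x^5] = 1·0 + 1·2 = 2.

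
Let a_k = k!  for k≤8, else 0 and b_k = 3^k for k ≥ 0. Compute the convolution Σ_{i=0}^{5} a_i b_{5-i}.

This is [x^5] in the product of the two ordinary generating functions.
Σ = 1·243 + 1·81 + 2·27 + 6·9 + 24·3 + 120·1 = 624.

624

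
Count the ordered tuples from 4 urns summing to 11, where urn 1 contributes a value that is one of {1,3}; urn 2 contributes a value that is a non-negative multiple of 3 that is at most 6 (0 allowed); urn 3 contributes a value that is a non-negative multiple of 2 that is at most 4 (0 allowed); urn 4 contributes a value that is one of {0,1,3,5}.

7

The generating function for the choices is (q + q^3)·(1 + q^3 + q^6)·(1 + q^2 + q^4)·(1 + q + q^3 + q^5); the count is [q^11].
(q + q^3) has coefficients 0,1,0,1 for degrees 0…3.
(1 + q^3 + q^6) has coefficients 1,0,0,1,0,0,1,0,0,0,0,0 for degrees 0…11.
Multiplying by (1 + q^2 + q^4) gives running coefficients 1,0,1,1,1,1,1,1,1,0,1,0 for degrees 0…11.
Finally multiplying by (1 + q + q^3 + q^5), the product of all factors after the first has coefficients 1,1,1,3,2,4,3,4,4,3,3,3 for degrees 0…11.
[q^11] = 1·3 + 1·4 = 7.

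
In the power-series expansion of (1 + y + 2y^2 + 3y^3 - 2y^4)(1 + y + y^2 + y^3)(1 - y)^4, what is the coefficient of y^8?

6

(1 + y + 2y^2 + 3y^3 - 2y^4) has coefficients 1,1,2,3,-2 for degrees 0…4.
(1 + y + y^2 + y^3) has coefficients 1,1,1,1,0,0,0,0,0 for degrees 0…8.
Finally multiplying by (1 - y)^4, the product of all factors after the first has coefficients 1,-3,3,-1,-1,3,-3,1,0 for degrees 0…8.
[y^8] = 1·0 + 1·1 + 2·(-3) + 3·3 − 2·(-1) = 6.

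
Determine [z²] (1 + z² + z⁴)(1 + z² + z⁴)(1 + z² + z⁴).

(1 + z² + z⁴) has coefficients 1,0,1 for degrees 0…2.
(1 + z² + z⁴) has coefficients 1,0,1 for degrees 0…2.
Finally multiplying by (1 + z² + z⁴), the product of all factors after the first has coefficients 1,0,2 for degrees 0…2.
[z²] = 1·2 + 1·1 = 3.

3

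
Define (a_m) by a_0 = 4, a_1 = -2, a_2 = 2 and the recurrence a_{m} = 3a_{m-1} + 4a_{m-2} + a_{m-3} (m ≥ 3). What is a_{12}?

The ordinary generating function has denominator 1 - 3x - 4x^2 - x^3.
Iterating the recurrence: a_0,…,a_{12} = 4, -2, 2, 2, 12, 46, 188, 760, 3078, 12462, 50458, 204300, 827194.

827194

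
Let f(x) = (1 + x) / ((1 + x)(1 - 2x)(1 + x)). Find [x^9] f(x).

341

The denominator gives the recurrence a_n = 3a_(n−2) + 2a_(n−3) for n ≥ 3; the numerator fixes a_0 = 1, a_1 = 1, a_2 = 3.
Iterating: 1, 1, 3, 5, 11, 21, 43, 85, 171, 341, so a_9 = 341.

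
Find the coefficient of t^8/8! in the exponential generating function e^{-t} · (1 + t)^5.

-1159

The EGF product rule gives c_8 = Σ_{k_1+k_2=8} C(8; k_1,k_2) · ∏ g_i(k_i), where e^{-t} gives (-1)^k; (1+t)^5 gives the falling factorial (5)_k.
g_1(k) for k = 0…8: 1, -1, 1, -1, 1, -1, 1, -1, 1.
g_2(k) for k = 0…8: 1, 5, 20, 60, 120, 120, 0, 0, 0.
c_8 = Σ_k C(8,k)·g_1(k)·g_2(8−k) = 56·(-1)·120 + 70·1·120 + 56·(-1)·60 + 28·1·20 + 8·(-1)·5 + 1·1·1 = −6720 + 8400 − 3360 + 560 − 40 + 1 = -1159.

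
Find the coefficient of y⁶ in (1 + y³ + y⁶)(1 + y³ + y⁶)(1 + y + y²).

3

(1 + y³ + y⁶) has coefficients 1,0,0,1,0,0,1 for degrees 0…6.
(1 + y³ + y⁶) has coefficients 1,0,0,1,0,0,1 for degrees 0…6.
Finally multiplying by (1 + y + y²), the product of all factors after the first has coefficients 1,1,1,1,1,1,1 for degrees 0…6.
[y⁶] = 1·1 + 1·1 + 1·1 = 3.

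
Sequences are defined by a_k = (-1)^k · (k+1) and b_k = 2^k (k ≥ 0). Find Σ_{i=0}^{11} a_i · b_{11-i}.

The convolution is the t^11 coefficient of A(t)B(t).
Σ = 1·2048 − 2·1024 + 3·512 − 4·256 + 5·128 − 6·64 + 7·32 − 8·16 + 9·8 − 10·4 + 11·2 − 12·1 = 906.

906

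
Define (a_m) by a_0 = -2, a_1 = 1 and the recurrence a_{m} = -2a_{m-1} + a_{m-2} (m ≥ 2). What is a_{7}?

309

The ordinary generating function has denominator 1 + 2x - x^2.
Iterating the recurrence: a_0,…,a_{7} = -2, 1, -4, 9, -22, 53, -128, 309.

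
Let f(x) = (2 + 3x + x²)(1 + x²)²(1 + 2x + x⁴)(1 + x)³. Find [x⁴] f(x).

(2 + 3x + x²) has coefficients 2,3,1 for degrees 0…2.
(1 + x²)² has coefficients 1,0,2,0,1 for degrees 0…4.
Multiplying by (1 + 2x + x⁴) gives running coefficients 1,2,2,4,2 for degrees 0…4.
Finally multiplying by (1 + x)³, the product of all factors after the first has coefficients 1,5,11,17,22 for degrees 0…4.
[x⁴] = 2·22 + 3·17 + 1·11 = 106.

106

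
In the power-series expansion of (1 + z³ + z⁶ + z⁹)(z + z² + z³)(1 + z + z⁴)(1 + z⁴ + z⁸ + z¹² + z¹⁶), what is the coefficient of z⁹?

7

(1 + z³ + z⁶ + z⁹) has coefficients 1,0,0,1,0,0,1,0,0,1 for degrees 0…9.
(z + z² + z³) has coefficients 0,1,1,1,0,0,0,0,0,0 for degrees 0…9.
Multiplying by (1 + z + z⁴) gives running coefficients 0,1,2,2,1,1,1,1,0,0 for degrees 0…9.
Finally multiplying by (1 + z⁴ + z⁸ + z¹² + z¹⁶), the product of all factors after the first has coefficients 0,1,2,2,1,2,3,3,1,2 for degrees 0…9.
[z⁹] = 1·2 + 1·3 + 1·2 + 1·0 = 7.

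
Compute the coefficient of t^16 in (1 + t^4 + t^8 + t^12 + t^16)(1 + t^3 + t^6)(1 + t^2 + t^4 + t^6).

4

(1 + t^4 + t^8 + t^12 + t^16) has coefficients 1,0,0,0,1,0,0,0,1,0,0,0,1,0,0,0,1 for degrees 0…16.
(1 + t^3 + t^6) has coefficients 1,0,0,1,0,0,1,0,0,0,0,0,0,0,0,0,0 for degrees 0…16.
Finally multiplying by (1 + t^2 + t^4 + t^6), the product of all factors after the first has coefficients 1,0,1,1,1,1,2,1,1,1,1,0,1,0,0,0,0 for degrees 0…16.
[t^16] = 1·0 + 1·1 + 1·1 + 1·1 + 1·1 = 4.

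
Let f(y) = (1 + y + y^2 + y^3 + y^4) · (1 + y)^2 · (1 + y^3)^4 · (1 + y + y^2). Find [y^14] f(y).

(1 + y + y^2 + y^3 + y^4) has coefficients 1,1,1,1,1 for degrees 0…4.
(1 + y)^2 has coefficients 1,2,1,0,0,0,0,0,0,0,0,0,0,0,0 for degrees 0…14.
Multiplying by (1 + y^3)^4 gives running coefficients 1,2,1,4,8,4,6,12,6,4,8,4,1,2,1 for degrees 0…14.
Finally multiplying by (1 + y + y^2), the product of all factors after the first has coefficients 1,3,4,7,13,16,18,22,24,22,18,16,13,7,4 for degrees 0…14.
[y^14] = 1·4 + 1·7 + 1·13 + 1·16 + 1·18 = 58.

58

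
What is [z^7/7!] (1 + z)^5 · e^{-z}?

34

The EGF product rule gives c_7 = Σ_{k_1+k_2=7} C(7; k_1,k_2) · ∏ g_i(k_i), where (1+z)^5 gives the falling factorial (5)_k; e^{-z} gives (-1)^k.
g_1(k) for k = 0…7: 1, 5, 20, 60, 120, 120, 0, 0.
g_2(k) for k = 0…7: 1, -1, 1, -1, 1, -1, 1, -1.
c_7 = Σ_k C(7,k)·g_1(k)·g_2(7−k) = 1·1·(-1) + 7·5·1 + 21·20·(-1) + 35·60·1 + 35·120·(-1) + 21·120·1 = −1 + 35 − 420 + 2100 − 4200 + 2520 = 34.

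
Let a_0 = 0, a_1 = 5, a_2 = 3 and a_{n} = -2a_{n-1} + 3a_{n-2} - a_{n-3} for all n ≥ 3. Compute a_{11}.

The ordinary generating function has denominator 1 + 2y - 3y^2 + y^3.
Iterating the recurrence: a_0,…,a_{11} = 0, 5, 3, 9, -14, 52, -155, 480, -1477, 4549, -14009, 43142.

43142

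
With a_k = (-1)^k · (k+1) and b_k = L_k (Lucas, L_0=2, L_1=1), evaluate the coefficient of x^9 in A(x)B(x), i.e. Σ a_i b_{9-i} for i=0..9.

Write out a_i and b_{9-i} for i = 0,…,9 and sum the products.
Σ = 1·76 − 2·47 + 3·29 − 4·18 + 5·11 − 6·7 + 7·4 − 8·3 + 9·1 − 10·2 = 3.

3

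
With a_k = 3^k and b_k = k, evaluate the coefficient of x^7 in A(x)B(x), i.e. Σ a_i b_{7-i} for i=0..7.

1636

Write out a_i and b_{7-i} for i = 0,…,7 and sum the products.
Σ = 1·7 + 3·6 + 9·5 + 27·4 + 81·3 + 243·2 + 729·1 + 2187·0 = 1636.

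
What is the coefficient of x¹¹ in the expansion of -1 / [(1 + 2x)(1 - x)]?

1365

Partial fractions give a closed form: a_n = (-2/3)·(-2)^n + (-1/3)·1^n.
At n = 11: a_11 = 1365.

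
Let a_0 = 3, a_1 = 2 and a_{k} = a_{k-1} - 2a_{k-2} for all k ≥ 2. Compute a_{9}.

The ordinary generating function has denominator 1 - z + 2z^2.
Iterating the recurrence: a_0,…,a_{9} = 3, 2, -4, -8, 0, 16, 16, -16, -48, -16.

-16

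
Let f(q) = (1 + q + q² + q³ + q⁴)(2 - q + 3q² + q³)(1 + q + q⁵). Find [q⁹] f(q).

(1 + q + q² + q³ + q⁴) has coefficients 1,1,1,1,1 for degrees 0…4.
(2 - q + 3q² + q³) has coefficients 2,-1,3,1,0,0,0,0,0,0 for degrees 0…9.
Finally multiplying by (1 + q + q⁵), the product of all factors after the first has coefficients 2,1,2,4,1,2,-1,3,1,0 for degrees 0…9.
[q⁹] = 1·0 + 1·1 + 1·3 + 1·(-1) + 1·2 = 5.

5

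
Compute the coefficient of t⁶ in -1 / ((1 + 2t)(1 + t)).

-127

Partial fractions give a closed form: a_n = (-2)·(-2)^n + (1)·(-1)^n.
At n = 6: a_6 = -127.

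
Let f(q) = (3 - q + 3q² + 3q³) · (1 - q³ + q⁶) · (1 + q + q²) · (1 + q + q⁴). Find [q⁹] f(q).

5

(3 - q + 3q² + 3q³) has coefficients 3,-1,3,3 for degrees 0…3.
(1 - q³ + q⁶) has coefficients 1,0,0,-1,0,0,1,0,0,0 for degrees 0…9.
Multiplying by (1 + q + q²) gives running coefficients 1,1,1,-1,-1,-1,1,1,1,0 for degrees 0…9.
Finally multiplying by (1 + q + q⁴), the product of all factors after the first has coefficients 1,2,2,0,-1,-1,1,1,1,0 for degrees 0…9.
[q⁹] = 3·0 − 1·1 + 3·1 + 3·1 = 5.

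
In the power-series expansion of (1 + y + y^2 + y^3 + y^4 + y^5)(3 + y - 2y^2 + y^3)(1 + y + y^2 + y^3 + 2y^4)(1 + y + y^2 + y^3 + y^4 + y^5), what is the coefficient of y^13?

16

(1 + y + y^2 + y^3 + y^4 + y^5) has coefficients 1,1,1,1,1,1 for degrees 0…5.
(3 + y - 2y^2 + y^3) has coefficients 3,1,-2,1,0,0,0,0,0,0,0,0,0,0 for degrees 0…13.
Multiplying by (1 + y + y^2 + y^3 + 2y^4) gives running coefficients 3,4,2,3,6,1,-3,2,0,0,0,0,0,0 for degrees 0…13.
Finally multiplying by (1 + y + y^2 + y^3 + y^4 + y^5), the product of all factors after the first has coefficients 3,7,9,12,18,19,13,11,9,6,0,-1,2,0 for degrees 0…13.
[y^13] = 1·0 + 1·2 + 1·(-1) + 1·0 + 1·6 + 1·9 = 16.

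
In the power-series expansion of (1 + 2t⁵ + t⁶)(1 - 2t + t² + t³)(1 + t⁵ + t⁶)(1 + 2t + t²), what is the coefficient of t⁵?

(1 + 2t⁵ + t⁶) has coefficients 1,0,0,0,0,2 for degrees 0…5.
(1 - 2t + t² + t³) has coefficients 1,-2,1,1,0,0 for degrees 0…5.
Multiplying by (1 + t⁵ + t⁶) gives running coefficients 1,-2,1,1,0,1 for degrees 0…5.
Finally multiplying by (1 + 2t + t²), the product of all factors after the first has coefficients 1,0,-2,1,3,2 for degrees 0…5.
[t⁵] = 1·2 + 2·1 = 4.

4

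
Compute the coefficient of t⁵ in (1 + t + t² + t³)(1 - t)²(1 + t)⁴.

(1 + t + t² + t³) has coefficients 1,1,1,1 for degrees 0…3.
(1 - t)² has coefficients 1,-2,1,0,0,0 for degrees 0…5.
Finally multiplying by (1 + t)⁴, the product of all factors after the first has coefficients 1,2,-1,-4,-1,2 for degrees 0…5.
[t⁵] = 1·2 + 1·(-1) + 1·(-4) + 1·(-1) = -4.

-4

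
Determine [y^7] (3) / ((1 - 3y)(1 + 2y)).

3783

Partial fractions give a closed form: a_n = (9/5)·3^n + (6/5)·(-2)^n.
At n = 7: a_7 = 3783.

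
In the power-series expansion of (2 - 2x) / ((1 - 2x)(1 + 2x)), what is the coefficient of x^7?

Partial fractions give a closed form: a_n = (1/2)·2^n + (3/2)·(-2)^n.
At n = 7: a_7 = -128.

-128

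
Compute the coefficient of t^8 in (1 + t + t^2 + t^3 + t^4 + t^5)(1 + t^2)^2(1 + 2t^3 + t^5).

(1 + t + t^2 + t^3 + t^4 + t^5) has coefficients 1,1,1,1,1,1 for degrees 0…5.
(1 + t^2)^2 has coefficients 1,0,2,0,1,0,0,0,0 for degrees 0…8.
Finally multiplying by (1 + 2t^3 + t^5), the product of all factors after the first has coefficients 1,0,2,2,1,5,0,4,0 for degrees 0…8.
[t^8] = 1·0 + 1·4 + 1·0 + 1·5 + 1·1 + 1·2 = 12.

12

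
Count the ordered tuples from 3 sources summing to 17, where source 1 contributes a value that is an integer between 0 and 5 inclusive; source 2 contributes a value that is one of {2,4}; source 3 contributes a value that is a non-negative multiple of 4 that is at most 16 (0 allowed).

3

The generating function for the choices is (1 + x + x² + x³ + x⁴ + x⁵)·(x² + x⁴)·(1 + x⁴ + x⁸ + x¹² + x¹⁶); the count is [x¹⁷].
(1 + x + x² + x³ + x⁴ + x⁵) has coefficients 1,1,1,1,1,1 for degrees 0…5.
(x² + x⁴) has coefficients 0,0,1,0,1,0,0,0,0,0,0,0,0,0,0,0,0,0 for degrees 0…17.
Finally multiplying by (1 + x⁴ + x⁸ + x¹² + x¹⁶), the product of all factors after the first has coefficients 0,0,1,0,1,0,1,0,1,0,1,0,1,0,1,0,1,0 for degrees 0…17.
[x¹⁷] = 1·0 + 1·1 + 1·0 + 1·1 + 1·0 + 1·1 = 3.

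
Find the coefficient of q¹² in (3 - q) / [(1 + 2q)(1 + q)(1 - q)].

Partial fractions give a closed form: a_n = (14/3)·(-2)^n + (-2)·(-1)^n + (1/3)·1^n.
At n = 12: a_12 = 19113.

19113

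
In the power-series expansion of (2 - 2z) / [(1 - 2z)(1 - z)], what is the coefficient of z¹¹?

4096

Partial fractions give a closed form: a_n = (2)·2^n.
At n = 11: a_11 = 4096.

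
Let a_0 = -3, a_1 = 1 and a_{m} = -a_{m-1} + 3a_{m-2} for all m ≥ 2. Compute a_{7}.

457

The ordinary generating function has denominator 1 + x - 3x^2.
Iterating the recurrence: a_0,…,a_{7} = -3, 1, -10, 13, -43, 82, -211, 457.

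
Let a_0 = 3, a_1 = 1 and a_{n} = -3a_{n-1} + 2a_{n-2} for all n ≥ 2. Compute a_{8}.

4299

The ordinary generating function has denominator 1 + 3z - 2z^2.
Iterating the recurrence: a_0,…,a_{8} = 3, 1, 3, -7, 27, -95, 339, -1207, 4299.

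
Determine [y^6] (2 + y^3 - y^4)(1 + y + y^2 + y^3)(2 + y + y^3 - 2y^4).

-1

(2 + y^3 - y^4) has coefficients 2,0,0,1,-1 for degrees 0…4.
(1 + y + y^2 + y^3) has coefficients 1,1,1,1,0,0,0 for degrees 0…6.
Finally multiplying by (2 + y + y^3 - 2y^4), the product of all factors after the first has coefficients 2,3,3,4,0,-1,-1 for degrees 0…6.
[y^6] = 2·(-1) + 1·4 − 1·3 = -1.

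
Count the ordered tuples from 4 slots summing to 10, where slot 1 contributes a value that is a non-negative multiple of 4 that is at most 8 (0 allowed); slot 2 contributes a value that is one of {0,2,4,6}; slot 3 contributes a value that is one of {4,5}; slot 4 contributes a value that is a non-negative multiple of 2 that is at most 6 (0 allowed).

The generating function for the choices is (1 + t^4 + t^8)·(1 + t^2 + t^4 + t^6)·(t^4 + t^5)·(1 + t^2 + t^4 + t^6); the count is [t^10].
(1 + t^4 + t^8) has coefficients 1,0,0,0,1,0,0,0,1 for degrees 0…8.
(1 + t^2 + t^4 + t^6) has coefficients 1,0,1,0,1,0,1,0,0,0,0 for degrees 0…10.
Multiplying by (t^4 + t^5) gives running coefficients 0,0,0,0,1,1,1,1,1,1,1 for degrees 0…10.
Finally multiplying by (1 + t^2 + t^4 + t^6), the product of all factors after the first has coefficients 0,0,0,0,1,1,2,2,3,3,4 for degrees 0…10.
[t^10] = 1·4 + 1·2 + 1·0 = 6.

6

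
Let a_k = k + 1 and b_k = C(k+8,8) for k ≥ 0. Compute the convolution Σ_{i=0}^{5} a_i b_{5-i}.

3003

Write out a_i and b_{5-i} for i = 0,…,5 and sum the products.
Σ = 1·1287 + 2·495 + 3·165 + 4·45 + 5·9 + 6·1 = 3003.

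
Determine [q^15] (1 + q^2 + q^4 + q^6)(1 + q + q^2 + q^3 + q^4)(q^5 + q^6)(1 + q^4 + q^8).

10

(1 + q^2 + q^4 + q^6) has coefficients 1,0,1,0,1,0,1 for degrees 0…6.
(1 + q + q^2 + q^3 + q^4) has coefficients 1,1,1,1,1,0,0,0,0,0,0,0,0,0,0,0 for degrees 0…15.
Multiplying by (q^5 + q^6) gives running coefficients 0,0,0,0,0,1,2,2,2,2,1,0,0,0,0,0 for degrees 0…15.
Finally multiplying by (1 + q^4 + q^8), the product of all factors after the first has coefficients 0,0,0,0,0,1,2,2,2,3,3,2,2,3,3,2 for degrees 0…15.
[q^15] = 1·2 + 1·3 + 1·2 + 1·3 = 10.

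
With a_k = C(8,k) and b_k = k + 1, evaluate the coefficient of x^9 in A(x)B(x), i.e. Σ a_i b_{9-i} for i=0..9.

The convolution is the t^9 coefficient of A(t)B(t).
Σ = 1·10 + 8·9 + 28·8 + 56·7 + 70·6 + 56·5 + 28·4 + 8·3 + 1·2 + 0·1 = 1536.

1536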